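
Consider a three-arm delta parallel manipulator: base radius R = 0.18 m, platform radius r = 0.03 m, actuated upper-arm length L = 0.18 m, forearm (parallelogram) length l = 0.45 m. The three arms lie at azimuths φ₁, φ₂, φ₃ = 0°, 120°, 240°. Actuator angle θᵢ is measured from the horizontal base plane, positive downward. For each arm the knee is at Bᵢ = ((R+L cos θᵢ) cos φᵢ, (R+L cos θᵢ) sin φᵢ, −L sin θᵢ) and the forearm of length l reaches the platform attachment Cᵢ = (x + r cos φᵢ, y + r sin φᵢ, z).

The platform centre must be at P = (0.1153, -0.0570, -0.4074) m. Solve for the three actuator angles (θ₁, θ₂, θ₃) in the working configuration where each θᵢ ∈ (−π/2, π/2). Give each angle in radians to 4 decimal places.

θ₁ = 0.0872, θ₂ = 0.9596, θ₃ = 0.6106

arm 1 (φ=0.0°): x'=0.1153, y'=-0.0570
  A cos θ + B sin θ = C:  0.0347·cos θ + -0.4074·sin θ = -0.0009
  γ=atan2(-0.4074,0.0347)=-1.4858;  ψ=arccos(-0.0022)=1.5730;  θ1=γ+ψ≈0.0872
φ2=120.0° → target in arm frame (-0.1070, -0.0714)
  A=0.2570, B=-0.4074, C=(l²−L²−A²−y'²−z²)/(2L)=-0.1862
  √(A²+B²)=0.4817;  θ2 = -1.0080+1.9676 ≈ 0.9596
rotate P by −φ3: (-0.0083, 0.1284, -0.4074)
  A=0.1583, B=-0.4074, C=(l²−L²−A²−y'²−z²)/(2L)=-0.1039
  γ=atan2(-0.4074,0.1583)=-1.2002;  ψ=arccos(-0.2377)=1.8108;  θ3=γ+ψ≈0.6106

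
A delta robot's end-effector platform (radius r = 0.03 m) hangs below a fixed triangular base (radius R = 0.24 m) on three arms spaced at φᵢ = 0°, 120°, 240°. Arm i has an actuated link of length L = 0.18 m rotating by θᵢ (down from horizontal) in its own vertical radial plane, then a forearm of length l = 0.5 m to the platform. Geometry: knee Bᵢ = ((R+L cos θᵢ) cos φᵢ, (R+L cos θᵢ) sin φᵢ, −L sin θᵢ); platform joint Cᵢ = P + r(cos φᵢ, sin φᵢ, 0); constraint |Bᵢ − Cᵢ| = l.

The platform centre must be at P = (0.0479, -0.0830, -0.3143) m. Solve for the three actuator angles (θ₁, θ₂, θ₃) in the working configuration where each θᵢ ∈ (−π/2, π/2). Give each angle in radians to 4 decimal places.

θ₁ = -0.2618, θ₂ = 0.6109, θ₃ = -0.2620

arm 1 (φ=0.0°): x'=0.0479, y'=-0.0830
  A cos θ + B sin θ = C:  0.1621·cos θ + -0.3143·sin θ = 0.2379
  γ=atan2(-0.3143,0.1621)=-1.0946;  ψ=arccos(0.6728)=0.8329;  θ1=γ+ψ≈-0.2618
rotate P by −φ2: (-0.0958, 0.0000, -0.3143)
  e−x'=0.3058;  (l²−L²−(e−x')²−y'²−z²)/2L = 0.0702
  √(A²+B²)=0.4385;  θ2 = -0.7991+1.4100 ≈ 0.6109
arm 3 (φ=240.0°): x'=0.0479, y'=0.0830
  A cos θ + B sin θ = C:  0.1621·cos θ + -0.3143·sin θ = 0.2380
  √(A²+B²)=0.3536;  θ3 = -1.0947+0.8327 ≈ -0.2620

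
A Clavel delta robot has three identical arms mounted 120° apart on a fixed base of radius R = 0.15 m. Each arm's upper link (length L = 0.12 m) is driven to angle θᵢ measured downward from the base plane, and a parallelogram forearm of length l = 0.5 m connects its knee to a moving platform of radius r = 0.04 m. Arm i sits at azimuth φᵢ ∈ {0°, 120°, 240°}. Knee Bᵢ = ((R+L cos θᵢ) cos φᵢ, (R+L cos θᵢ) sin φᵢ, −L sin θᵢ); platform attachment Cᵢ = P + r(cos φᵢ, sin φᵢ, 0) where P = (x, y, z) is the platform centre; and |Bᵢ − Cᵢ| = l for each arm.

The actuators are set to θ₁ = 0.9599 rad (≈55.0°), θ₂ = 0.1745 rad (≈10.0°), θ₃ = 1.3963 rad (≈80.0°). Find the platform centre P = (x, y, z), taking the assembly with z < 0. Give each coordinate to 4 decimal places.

φ1=0.0°: virtual centre (0.1788, 0.0000, -0.0983), radius l
centre 2 = (0.2282·cos120.0°, 0.2282·sin120.0°, -0.0208) = (-0.1141, 0.1976, -0.0208)
arm 3 at φ=240.0°: ρ3 = 0.1308;  centre 3 = (-0.0654, -0.1133, -0.1182)
subtract pairs → two planes through P
linear system: -0.5858x+0.3952y = 0.0109−0.1549z; -0.4885x+-0.2266y = -0.0106−-0.0398z
det = 0.3258;  x = 0.0053+0.0595z,  y = 0.0353+-0.3038z
quadratic in z: (1.0958)z²+(0.1545)z+(-0.2090)=0, √Δ=0.9694 → z ∈ {-0.5128, 0.3718}; z = -0.5128 (taking z<0)
x = -0.0253, y = 0.1910

(-0.0253, 0.1910, -0.5128)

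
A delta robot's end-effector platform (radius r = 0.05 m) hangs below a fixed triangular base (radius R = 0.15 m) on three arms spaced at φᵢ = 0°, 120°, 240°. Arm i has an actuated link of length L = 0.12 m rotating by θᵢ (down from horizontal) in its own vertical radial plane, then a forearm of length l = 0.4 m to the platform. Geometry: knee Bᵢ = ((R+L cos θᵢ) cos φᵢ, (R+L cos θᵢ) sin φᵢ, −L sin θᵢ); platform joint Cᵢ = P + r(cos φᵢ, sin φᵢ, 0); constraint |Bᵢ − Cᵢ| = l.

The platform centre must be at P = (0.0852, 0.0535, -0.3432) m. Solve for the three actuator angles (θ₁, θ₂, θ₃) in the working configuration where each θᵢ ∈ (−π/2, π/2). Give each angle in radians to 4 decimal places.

rotate P by −φ1: (0.0852, 0.0535, -0.3432)
  e−x'=0.0148;  (l²−L²−(e−x')²−y'²−z²)/2L = 0.1031
  θ1 = atan2(B,A) + arccos(C/0.3435) = -0.2616
arm 2 (φ=120.0°): x'=0.0037, y'=-0.1005
  A=0.0963, B=-0.3432, C=(l²−L²−A²−y'²−z²)/(2L)=0.0352
  γ=atan2(-0.3432,0.0963)=-1.2973;  ψ=arccos(0.0986)=1.4720;  θ2=γ+ψ≈0.1747
arm 3 (φ=240.0°): x'=-0.0889, y'=0.0470
  A cos θ + B sin θ = C:  0.1889·cos θ + -0.3432·sin θ = -0.0421
  √(A²+B²)=0.3918;  θ3 = -1.0676+1.6784 ≈ 0.6108

θ₁ = -0.2616, θ₂ = 0.1747, θ₃ = 0.6108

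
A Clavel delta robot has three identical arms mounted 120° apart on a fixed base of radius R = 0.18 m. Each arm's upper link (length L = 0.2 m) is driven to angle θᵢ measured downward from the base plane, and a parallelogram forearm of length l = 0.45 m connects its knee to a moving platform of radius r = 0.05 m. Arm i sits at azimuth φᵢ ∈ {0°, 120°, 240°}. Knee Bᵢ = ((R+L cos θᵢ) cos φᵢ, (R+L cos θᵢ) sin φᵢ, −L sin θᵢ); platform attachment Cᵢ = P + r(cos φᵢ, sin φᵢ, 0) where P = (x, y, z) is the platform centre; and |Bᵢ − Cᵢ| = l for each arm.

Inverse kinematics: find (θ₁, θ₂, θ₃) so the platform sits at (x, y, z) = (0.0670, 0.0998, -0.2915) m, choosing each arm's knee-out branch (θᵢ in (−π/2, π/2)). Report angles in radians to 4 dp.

rotate P by −φ1: (0.0670, 0.0998, -0.2915)
  e−x'=0.0630;  (l²−L²−(e−x')²−y'²−z²)/2L = 0.1590
  γ=atan2(-0.2915,0.0630)=-1.3579;  ψ=arccos(0.5331)=1.0085;  θ1=γ+ψ≈-0.3495
φ2=120.0° → target in arm frame (0.0529, -0.1079)
  A=0.0771, B=-0.2915, C=(l²−L²−A²−y'²−z²)/(2L)=0.1499
  √(A²+B²)=0.3015;  θ2 = -1.3123+1.0507 ≈ -0.2616
rotate P by −φ3: (-0.1199, 0.0081, -0.2915)
  A cos θ + B sin θ = C:  0.2499·cos θ + -0.2915·sin θ = 0.0375
  √(A²+B²)=0.3840;  θ3 = -0.8620+1.4730 ≈ 0.6110

θ₁ = -0.3495, θ₂ = -0.2616, θ₃ = 0.6110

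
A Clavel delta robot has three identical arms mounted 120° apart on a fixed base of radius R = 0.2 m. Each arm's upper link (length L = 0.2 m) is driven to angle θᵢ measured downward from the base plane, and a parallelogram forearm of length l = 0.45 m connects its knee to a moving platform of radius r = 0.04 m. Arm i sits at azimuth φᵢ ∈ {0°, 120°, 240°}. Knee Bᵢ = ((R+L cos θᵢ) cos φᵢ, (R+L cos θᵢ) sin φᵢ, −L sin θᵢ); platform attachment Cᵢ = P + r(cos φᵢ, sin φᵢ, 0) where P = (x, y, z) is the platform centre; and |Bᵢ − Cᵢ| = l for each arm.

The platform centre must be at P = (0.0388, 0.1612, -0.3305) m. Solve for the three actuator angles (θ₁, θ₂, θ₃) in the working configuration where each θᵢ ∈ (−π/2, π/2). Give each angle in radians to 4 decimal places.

rotate P by −φ1: (0.0388, 0.1612, -0.3305)
  A cos θ + B sin θ = C:  0.1212·cos θ + -0.3305·sin θ = 0.0315
  θ1 = atan2(B,A) + arccos(C/0.3520) = 0.2619
φ2=120.0° → target in arm frame (0.1202, -0.1142)
  A cos θ + B sin θ = C:  0.0398·cos θ + -0.3305·sin θ = 0.0966
  θ2 = atan2(B,A) + arccos(C/0.3329) = -0.1746
rotate P by −φ3: (-0.1590, -0.0470, -0.3305)
  A=0.3190, B=-0.3305, C=(l²−L²−A²−y'²−z²)/(2L)=-0.1268
  θ3 = atan2(B,A) + arccos(C/0.4593) = 1.0473

θ₁ = 0.2619, θ₂ = -0.1746, θ₃ = 1.0473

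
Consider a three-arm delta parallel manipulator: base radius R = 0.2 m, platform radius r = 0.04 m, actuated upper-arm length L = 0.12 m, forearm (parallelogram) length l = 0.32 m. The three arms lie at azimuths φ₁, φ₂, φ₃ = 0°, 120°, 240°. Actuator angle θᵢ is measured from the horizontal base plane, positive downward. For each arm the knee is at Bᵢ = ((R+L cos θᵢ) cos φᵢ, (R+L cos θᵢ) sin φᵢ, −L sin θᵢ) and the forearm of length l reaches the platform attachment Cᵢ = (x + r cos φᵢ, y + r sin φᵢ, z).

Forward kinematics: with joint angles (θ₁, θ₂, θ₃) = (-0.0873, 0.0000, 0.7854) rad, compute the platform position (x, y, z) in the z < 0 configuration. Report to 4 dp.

φ1=0.0°: virtual centre (0.2795, 0.0000, 0.0105), radius l
arm 2 at φ=120.0°: (R−r)+L cos θ2 = 0.2800;  centre 2 = (-0.1400, 0.2425, 0.0000)
arm 3 at φ=240.0°: (R−r)+L cos θ3 = 0.2449;  centre 3 = (-0.1224, -0.2120, -0.0849)
eliminate P² terms by subtracting sphere 1 from 2 and 3
plane₁₂: -0.8391x+0.4850y+-0.0209z = 0.0001
Cramer: x(z) = 0.0071-0.1359z;  y(z) = 0.0126-0.1919z
sphere 1 gives Az²+Bz+C=0 with A=1.0553, B=0.0482, C=-0.0279;  B²−4AC=0.1202;  roots -0.1871, 0.1414;  negative root z = -0.1871
x = 0.0326, y = 0.0486

(0.0326, 0.0486, -0.1871)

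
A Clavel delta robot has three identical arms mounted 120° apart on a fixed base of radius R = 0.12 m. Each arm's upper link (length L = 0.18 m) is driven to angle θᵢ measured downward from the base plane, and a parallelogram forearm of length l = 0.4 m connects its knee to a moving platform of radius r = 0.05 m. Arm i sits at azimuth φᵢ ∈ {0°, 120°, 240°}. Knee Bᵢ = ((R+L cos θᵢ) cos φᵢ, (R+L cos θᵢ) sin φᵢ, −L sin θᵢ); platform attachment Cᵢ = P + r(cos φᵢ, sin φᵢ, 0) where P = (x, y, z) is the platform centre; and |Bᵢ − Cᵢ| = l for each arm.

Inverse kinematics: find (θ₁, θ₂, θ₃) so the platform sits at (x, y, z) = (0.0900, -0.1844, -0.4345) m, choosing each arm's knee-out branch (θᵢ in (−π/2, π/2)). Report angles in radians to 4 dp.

φ1=0.0° → target in arm frame (0.0900, -0.1844)
  e−x'=-0.0200;  (l²−L²−(e−x')²−y'²−z²)/2L = -0.2655
  θ1 = atan2(B,A) + arccos(C/0.4350) = 0.6107
arm 2 (φ=120.0°): x'=-0.2047, y'=0.0143
  A cos θ + B sin θ = C:  0.2747·cos θ + -0.4345·sin θ = -0.3801
  √(A²+B²)=0.5141;  θ2 = -1.0070+2.4031 ≈ 1.3961
φ3=240.0° → target in arm frame (0.1147, 0.1701)
  A=-0.0447, B=-0.4345, C=(l²−L²−A²−y'²−z²)/(2L)=-0.2559
  θ3 = atan2(B,A) + arccos(C/0.4368) = 0.5235

θ₁ = 0.6107, θ₂ = 1.3961, θ₃ = 0.5235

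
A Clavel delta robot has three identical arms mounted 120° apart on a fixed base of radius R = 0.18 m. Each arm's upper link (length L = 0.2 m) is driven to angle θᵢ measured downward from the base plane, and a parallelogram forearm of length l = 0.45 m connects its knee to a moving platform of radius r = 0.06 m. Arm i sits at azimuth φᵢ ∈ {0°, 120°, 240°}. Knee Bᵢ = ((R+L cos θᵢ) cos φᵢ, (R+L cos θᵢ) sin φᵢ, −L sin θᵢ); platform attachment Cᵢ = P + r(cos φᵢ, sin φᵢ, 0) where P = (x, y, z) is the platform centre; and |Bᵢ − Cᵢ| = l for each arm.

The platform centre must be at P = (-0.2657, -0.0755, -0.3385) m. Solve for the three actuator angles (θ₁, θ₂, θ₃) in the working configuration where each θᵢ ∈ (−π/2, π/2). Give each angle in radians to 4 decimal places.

arm 1 (φ=0.0°): x'=-0.2657, y'=-0.0755
  e−x'=0.3857;  (l²−L²−(e−x')²−y'²−z²)/2L = -0.2664
  γ=atan2(-0.3385,0.3857)=-0.7203;  ψ=arccos(-0.5191)=2.1165;  θ1=γ+ψ≈1.3962
arm 2 (φ=120.0°): x'=0.0675, y'=0.2679
  A=0.0525, B=-0.3385, C=(l²−L²−A²−y'²−z²)/(2L)=-0.0665
  θ2 = atan2(B,A) + arccos(C/0.3426) = 0.3492
rotate P by −φ3: (0.1982, -0.1924, -0.3385)
  A=-0.0782, B=-0.3385, C=(l²−L²−A²−y'²−z²)/(2L)=0.0120
  θ3 = atan2(B,A) + arccos(C/0.3474) = -0.2617

θ₁ = 1.3962, θ₂ = 0.3492, θ₃ = -0.2617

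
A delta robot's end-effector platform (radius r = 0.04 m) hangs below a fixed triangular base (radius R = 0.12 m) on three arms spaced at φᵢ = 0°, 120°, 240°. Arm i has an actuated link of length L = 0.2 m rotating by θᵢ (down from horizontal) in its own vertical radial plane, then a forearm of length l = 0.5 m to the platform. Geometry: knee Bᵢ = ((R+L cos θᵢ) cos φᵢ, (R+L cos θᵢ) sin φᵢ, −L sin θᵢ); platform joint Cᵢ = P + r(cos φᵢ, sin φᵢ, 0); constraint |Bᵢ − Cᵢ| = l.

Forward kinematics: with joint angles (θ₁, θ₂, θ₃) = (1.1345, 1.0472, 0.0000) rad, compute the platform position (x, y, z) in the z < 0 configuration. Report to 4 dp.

arm 1 at φ=0.0°: e+L cos θ1 = 0.1645;  O1 = (0.1645, 0.0000, -0.1813)
O2 = (0.1800·cos120.0°, 0.1800·sin120.0°, -0.1732) = (-0.0900, 0.1559, -0.1732)
φ3=240.0°: virtual centre (-0.1400, -0.2425, 0.0000), radius l
|O₂|²−|O₁|² = 0.0025;  |O₃|²−|O₁|² = 0.0185
linear system: -0.5090x+0.3118y = 0.0025−0.0161z; -0.6090x+-0.4850y = 0.0185−0.3625z
det = 0.4367;  x = -0.0159+0.2767z,  y = -0.0181+0.4001z
sphere 1 gives Az²+Bz+C=0 with A=1.2366, B=0.2482, C=-0.1843;  B²−4AC=0.9730;  roots -0.4992, 0.2985;  negative root z = -0.4992
x = -0.1541, y = -0.2178

(-0.1541, -0.2178, -0.4992)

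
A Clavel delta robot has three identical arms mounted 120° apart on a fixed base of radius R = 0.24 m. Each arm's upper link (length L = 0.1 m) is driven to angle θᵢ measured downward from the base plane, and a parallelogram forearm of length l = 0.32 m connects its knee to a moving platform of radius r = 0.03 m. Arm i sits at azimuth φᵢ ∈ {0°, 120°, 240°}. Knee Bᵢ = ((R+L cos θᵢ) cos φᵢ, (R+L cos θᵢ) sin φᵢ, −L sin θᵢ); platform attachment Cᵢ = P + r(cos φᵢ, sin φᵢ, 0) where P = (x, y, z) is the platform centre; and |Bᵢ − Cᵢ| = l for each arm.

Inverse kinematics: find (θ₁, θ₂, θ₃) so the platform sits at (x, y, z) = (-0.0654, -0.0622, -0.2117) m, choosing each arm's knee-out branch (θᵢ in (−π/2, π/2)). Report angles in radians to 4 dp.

θ₁ = 1.3962, θ₂ = 1.0472, θ₃ = -0.1754

arm 1 (φ=0.0°): x'=-0.0654, y'=-0.0622
  A=0.2754, B=-0.2117, C=(l²−L²−A²−y'²−z²)/(2L)=-0.1607
  γ=atan2(-0.2117,0.2754)=-0.6554;  ψ=arccos(-0.4625)=2.0516;  θ1=γ+ψ≈1.3962
arm 2 (φ=120.0°): x'=-0.0212, y'=0.0877
  A cos θ + B sin θ = C:  0.2312·cos θ + -0.2117·sin θ = -0.0678
  √(A²+B²)=0.3135;  θ2 = -0.7415+1.7887 ≈ 1.0472
rotate P by −φ3: (0.0866, -0.0255, -0.2117)
  A=0.1234, B=-0.2117, C=(l²−L²−A²−y'²−z²)/(2L)=0.1585
  γ=atan2(-0.2117,0.1234)=-1.0429;  ψ=arccos(0.6467)=0.8676;  θ3=γ+ψ≈-0.1754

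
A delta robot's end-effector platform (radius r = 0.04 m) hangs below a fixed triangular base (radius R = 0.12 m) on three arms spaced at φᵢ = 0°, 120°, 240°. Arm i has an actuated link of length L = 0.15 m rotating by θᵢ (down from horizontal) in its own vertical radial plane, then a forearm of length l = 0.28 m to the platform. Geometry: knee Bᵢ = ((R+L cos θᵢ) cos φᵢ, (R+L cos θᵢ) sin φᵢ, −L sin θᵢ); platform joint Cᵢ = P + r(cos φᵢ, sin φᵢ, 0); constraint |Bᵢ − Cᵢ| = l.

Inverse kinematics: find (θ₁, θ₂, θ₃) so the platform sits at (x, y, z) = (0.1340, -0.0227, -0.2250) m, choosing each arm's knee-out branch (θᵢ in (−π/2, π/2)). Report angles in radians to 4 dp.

θ₁ = -0.2621, θ₂ = 1.0472, θ₃ = 0.8729

φ1=0.0° → target in arm frame (0.1340, -0.0227)
  A=-0.0540, B=-0.2250, C=(l²−L²−A²−y'²−z²)/(2L)=0.0061
  θ1 = atan2(B,A) + arccos(C/0.2314) = -0.2621
rotate P by −φ2: (-0.0867, -0.1047, -0.2250)
  A cos θ + B sin θ = C:  0.1667·cos θ + -0.2250·sin θ = -0.1115
  θ2 = atan2(B,A) + arccos(C/0.2800) = 1.0472
rotate P by −φ3: (-0.0473, 0.1274, -0.2250)
  e−x'=0.1273;  (l²−L²−(e−x')²−y'²−z²)/2L = -0.0906
  √(A²+B²)=0.2585;  θ3 = -1.0558+1.9287 ≈ 0.8729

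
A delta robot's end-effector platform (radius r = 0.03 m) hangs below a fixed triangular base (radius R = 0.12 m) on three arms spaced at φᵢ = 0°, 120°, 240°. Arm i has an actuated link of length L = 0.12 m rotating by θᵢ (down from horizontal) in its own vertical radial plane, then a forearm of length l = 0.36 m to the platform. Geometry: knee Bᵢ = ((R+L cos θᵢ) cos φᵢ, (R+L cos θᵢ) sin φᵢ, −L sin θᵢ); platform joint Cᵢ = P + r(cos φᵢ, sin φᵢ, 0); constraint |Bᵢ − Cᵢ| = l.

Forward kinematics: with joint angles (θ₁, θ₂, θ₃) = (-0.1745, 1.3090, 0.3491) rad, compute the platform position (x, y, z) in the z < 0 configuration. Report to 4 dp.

(0.1358, -0.1281, -0.3077)

O1 = (0.2082·cos0.0°, 0.2082·sin0.0°, 0.0208) = (0.2082, 0.0000, 0.0208)
arm 2 at φ=120.0°: e+L cos θ2 = 0.1211;  O2 = (-0.0605, 0.1048, -0.1159)
arm 3 at φ=240.0°: e+L cos θ3 = 0.2028;  O3 = (-0.1014, -0.1756, -0.0410)
eliminate P² terms by subtracting sphere 1 from 2 and 3
[-0.5374 0.2097 -0.2735]·P = -0.0157;  [-0.6191 -0.3512 -0.1238]·P = -0.0010
det = 0.3186;  x = 0.0179+-0.3830z,  y = -0.0288+0.3227z
quadratic in z: (1.2508)z²+(0.0854)z+(-0.0921)=0, √Δ=0.6843 → z ∈ {-0.3077, 0.2394}; z = -0.3077 (taking z<0)
x = 0.1358, y = -0.1281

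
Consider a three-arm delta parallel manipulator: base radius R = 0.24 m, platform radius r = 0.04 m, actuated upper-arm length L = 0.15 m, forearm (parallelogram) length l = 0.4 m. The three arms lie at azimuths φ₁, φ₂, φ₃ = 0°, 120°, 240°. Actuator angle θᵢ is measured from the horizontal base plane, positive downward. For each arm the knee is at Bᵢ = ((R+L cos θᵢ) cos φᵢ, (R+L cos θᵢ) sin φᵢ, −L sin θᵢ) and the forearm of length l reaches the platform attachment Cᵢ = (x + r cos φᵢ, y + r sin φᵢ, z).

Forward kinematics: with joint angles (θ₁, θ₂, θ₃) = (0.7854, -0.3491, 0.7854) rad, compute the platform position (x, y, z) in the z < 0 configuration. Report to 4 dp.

S1 = (0.3061·cos0.0°, 0.3061·sin0.0°, -0.1061) = (0.3061, 0.0000, -0.1061)
S2 = (0.3410·cos120.0°, 0.3410·sin120.0°, 0.0513) = (-0.1705, 0.2953, 0.0513)
S3 = (0.3061·cos240.0°, 0.3061·sin240.0°, -0.1061) = (-0.1530, -0.2651, -0.1061)
subtract pairs → two planes through P
linear system: -0.9531x+0.5905y = 0.0140−0.3147z; -0.9182x+-0.5301y = 0.0000−0.0000z
Cramer: x(z) = -0.0071+0.1593z;  y(z) = 0.0122-0.2759z
quadratic in z: (1.1015)z²+(0.1056)z+(-0.0506)=0, √Δ=0.4836 → z ∈ {-0.2675, 0.1716}; z = -0.2675 (taking z<0)
x = -0.0497, y = 0.0860

(-0.0497, 0.0860, -0.2675)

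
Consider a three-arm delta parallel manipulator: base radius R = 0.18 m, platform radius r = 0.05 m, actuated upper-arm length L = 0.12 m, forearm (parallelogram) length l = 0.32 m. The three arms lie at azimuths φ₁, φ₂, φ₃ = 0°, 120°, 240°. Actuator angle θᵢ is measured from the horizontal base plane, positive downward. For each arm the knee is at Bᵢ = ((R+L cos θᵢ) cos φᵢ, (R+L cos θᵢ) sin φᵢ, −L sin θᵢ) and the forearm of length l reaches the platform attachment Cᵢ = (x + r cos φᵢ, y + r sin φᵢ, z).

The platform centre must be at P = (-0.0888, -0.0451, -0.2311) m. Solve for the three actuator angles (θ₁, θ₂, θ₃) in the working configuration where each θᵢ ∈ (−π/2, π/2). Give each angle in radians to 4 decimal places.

θ₁ = 0.9599, θ₂ = 0.3488, θ₃ = -0.3492

rotate P by −φ1: (-0.0888, -0.0451, -0.2311)
  e−x'=0.2188;  (l²−L²−(e−x')²−y'²−z²)/2L = -0.0638
  θ1 = atan2(B,A) + arccos(C/0.3182) = 0.9599
arm 2 (φ=120.0°): x'=0.0053, y'=0.0995
  e−x'=0.1247;  (l²−L²−(e−x')²−y'²−z²)/2L = 0.0382
  √(A²+B²)=0.2626;  θ2 = -1.0761+1.4249 ≈ 0.3488
rotate P by −φ3: (0.0835, -0.0544, -0.2311)
  e−x'=0.0465;  (l²−L²−(e−x')²−y'²−z²)/2L = 0.1228
  √(A²+B²)=0.2357;  θ3 = -1.3721+1.0229 ≈ -0.3492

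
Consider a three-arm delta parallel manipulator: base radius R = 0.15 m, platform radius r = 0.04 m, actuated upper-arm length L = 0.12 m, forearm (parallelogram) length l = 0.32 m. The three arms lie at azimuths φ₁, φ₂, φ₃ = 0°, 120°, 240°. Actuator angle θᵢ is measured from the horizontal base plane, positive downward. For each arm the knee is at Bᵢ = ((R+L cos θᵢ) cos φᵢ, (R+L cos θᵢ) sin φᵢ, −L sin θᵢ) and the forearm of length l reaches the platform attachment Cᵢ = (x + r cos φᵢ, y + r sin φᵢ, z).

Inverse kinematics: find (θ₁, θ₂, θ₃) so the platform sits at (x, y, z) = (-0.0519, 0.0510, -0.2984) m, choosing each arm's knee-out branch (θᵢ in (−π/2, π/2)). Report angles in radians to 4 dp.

arm 1 (φ=0.0°): x'=-0.0519, y'=0.0510
  A cos θ + B sin θ = C:  0.1619·cos θ + -0.2984·sin θ = -0.1244
  √(A²+B²)=0.3395;  θ1 = -1.0737+1.9460 ≈ 0.8723
φ2=120.0° → target in arm frame (0.0701, 0.0194)
  e−x'=0.0399;  (l²−L²−(e−x')²−y'²−z²)/2L = -0.0125
  γ=atan2(-0.2984,0.0399)=-1.4379;  ψ=arccos(-0.0417)=1.6125;  θ2=γ+ψ≈0.1746
rotate P by −φ3: (-0.0182, -0.0704, -0.2984)
  A cos θ + B sin θ = C:  0.1282·cos θ + -0.2984·sin θ = -0.0935
  γ=atan2(-0.2984,0.1282)=-1.1650;  ψ=arccos(-0.2880)=1.8629;  θ3=γ+ψ≈0.6979

θ₁ = 0.8723, θ₂ = 0.1746, θ₃ = 0.6979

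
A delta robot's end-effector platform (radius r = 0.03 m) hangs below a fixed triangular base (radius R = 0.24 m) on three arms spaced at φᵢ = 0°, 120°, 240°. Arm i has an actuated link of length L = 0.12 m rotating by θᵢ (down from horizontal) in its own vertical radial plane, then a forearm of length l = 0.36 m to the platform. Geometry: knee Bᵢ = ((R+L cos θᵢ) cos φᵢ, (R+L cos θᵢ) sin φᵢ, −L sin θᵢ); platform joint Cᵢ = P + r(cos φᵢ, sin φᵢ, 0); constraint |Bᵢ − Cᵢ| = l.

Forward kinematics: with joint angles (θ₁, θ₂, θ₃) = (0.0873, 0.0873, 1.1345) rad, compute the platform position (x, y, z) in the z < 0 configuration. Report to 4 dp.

φ1=0.0°: virtual centre (0.3295, 0.0000, -0.0105), radius l
φ2=120.0°: virtual centre (-0.1648, 0.2854, -0.0105), radius l
φ3=240.0°: virtual centre (-0.1304, -0.2258, -0.1088), radius l
|O₂|²−|O₁|² = 0.0000;  |O₃|²−|O₁|² = -0.0289
linear system: -0.9886x+0.5708y = 0.0000−0.0000z; -0.9198x+-0.4516y = -0.0289−-0.1966z
Cramer: x(z) = 0.0170-0.1155z;  y(z) = 0.0294-0.2001z
sphere 1 gives Az²+Bz+C=0 with A=1.0534, B=0.0814, C=-0.0309;  B²−4AC=0.1370;  roots -0.2143, 0.1370;  negative root z = -0.2143
x = 0.0417, y = 0.0723

(0.0417, 0.0723, -0.2143)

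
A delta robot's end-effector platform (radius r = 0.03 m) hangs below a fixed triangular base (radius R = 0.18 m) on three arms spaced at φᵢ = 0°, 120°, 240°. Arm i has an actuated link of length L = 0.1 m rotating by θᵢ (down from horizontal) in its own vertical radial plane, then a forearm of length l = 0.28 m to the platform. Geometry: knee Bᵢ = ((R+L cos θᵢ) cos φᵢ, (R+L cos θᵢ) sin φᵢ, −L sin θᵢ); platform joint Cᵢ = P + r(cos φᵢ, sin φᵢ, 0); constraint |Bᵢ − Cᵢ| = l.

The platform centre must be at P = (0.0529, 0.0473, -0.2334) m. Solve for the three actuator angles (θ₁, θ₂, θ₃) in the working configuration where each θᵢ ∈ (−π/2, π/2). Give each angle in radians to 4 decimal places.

θ₁ = 0.3496, θ₂ = 0.6983, θ₃ = 1.3090

rotate P by −φ1: (0.0529, 0.0473, -0.2334)
  A=0.0971, B=-0.2334, C=(l²−L²−A²−y'²−z²)/(2L)=0.0113
  √(A²+B²)=0.2528;  θ1 = -1.1766+1.5261 ≈ 0.3496
φ2=120.0° → target in arm frame (0.0145, -0.0695)
  A=0.1355, B=-0.2334, C=(l²−L²−A²−y'²−z²)/(2L)=-0.0463
  θ2 = atan2(B,A) + arccos(C/0.2699) = 0.6983
φ3=240.0° → target in arm frame (-0.0674, 0.0222)
  e−x'=0.2174;  (l²−L²−(e−x')²−y'²−z²)/2L = -0.1692
  √(A²+B²)=0.3190;  θ3 = -0.8208+2.1298 ≈ 1.3090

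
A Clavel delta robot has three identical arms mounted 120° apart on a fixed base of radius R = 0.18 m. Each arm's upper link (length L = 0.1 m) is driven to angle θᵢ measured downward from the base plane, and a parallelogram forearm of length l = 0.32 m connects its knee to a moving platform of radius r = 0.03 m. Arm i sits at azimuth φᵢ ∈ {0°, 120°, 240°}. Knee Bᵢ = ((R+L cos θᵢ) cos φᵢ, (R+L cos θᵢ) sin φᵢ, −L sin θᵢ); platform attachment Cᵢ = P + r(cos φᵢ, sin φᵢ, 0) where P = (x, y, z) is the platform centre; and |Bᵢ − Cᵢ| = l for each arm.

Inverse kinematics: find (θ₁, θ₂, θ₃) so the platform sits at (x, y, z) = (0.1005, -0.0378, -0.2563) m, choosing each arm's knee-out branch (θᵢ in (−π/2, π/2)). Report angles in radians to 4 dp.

φ1=0.0° → target in arm frame (0.1005, -0.0378)
  e−x'=0.0495;  (l²−L²−(e−x')²−y'²−z²)/2L = 0.1142
  √(A²+B²)=0.2610;  θ1 = -1.3800+1.1182 ≈ -0.2618
arm 2 (φ=120.0°): x'=-0.0830, y'=-0.0681
  A cos θ + B sin θ = C:  0.2330·cos θ + -0.2563·sin θ = -0.1611
  √(A²+B²)=0.3464;  θ2 = -0.8330+2.0545 ≈ 1.2215
arm 3 (φ=240.0°): x'=-0.0175, y'=0.1059
  A=0.1675, B=-0.2563, C=(l²−L²−A²−y'²−z²)/(2L)=-0.0629
  √(A²+B²)=0.3062;  θ3 = -0.9919+1.7776 ≈ 0.7857

θ₁ = -0.2618, θ₂ = 1.2215, θ₃ = 0.7857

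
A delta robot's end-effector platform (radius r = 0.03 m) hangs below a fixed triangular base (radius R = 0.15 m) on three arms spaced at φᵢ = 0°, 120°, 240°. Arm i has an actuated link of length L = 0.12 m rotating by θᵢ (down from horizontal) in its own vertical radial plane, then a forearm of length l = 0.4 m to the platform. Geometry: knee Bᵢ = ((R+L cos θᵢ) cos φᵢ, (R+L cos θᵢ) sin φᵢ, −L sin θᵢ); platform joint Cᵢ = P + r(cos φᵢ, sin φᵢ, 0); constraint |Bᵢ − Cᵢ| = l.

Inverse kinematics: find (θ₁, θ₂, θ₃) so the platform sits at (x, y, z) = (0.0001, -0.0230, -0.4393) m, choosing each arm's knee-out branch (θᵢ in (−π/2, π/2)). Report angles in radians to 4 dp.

θ₁ = 0.8729, θ₂ = 0.9600, θ₃ = 0.7852

φ1=0.0° → target in arm frame (0.0001, -0.0230)
  A=0.1199, B=-0.4393, C=(l²−L²−A²−y'²−z²)/(2L)=-0.2595
  γ=atan2(-0.4393,0.1199)=-1.3044;  ψ=arccos(-0.5700)=2.1772;  θ1=γ+ψ≈0.8729
φ2=120.0° → target in arm frame (-0.0200, 0.0114)
  A=0.1400, B=-0.4393, C=(l²−L²−A²−y'²−z²)/(2L)=-0.2796
  √(A²+B²)=0.4611;  θ2 = -1.2623+2.2224 ≈ 0.9600
rotate P by −φ3: (0.0199, 0.0116, -0.4393)
  A cos θ + B sin θ = C:  0.1001·cos θ + -0.4393·sin θ = -0.2398
  γ=atan2(-0.4393,0.1001)=-1.3467;  ψ=arccos(-0.5322)=2.1319;  θ3=γ+ψ≈0.7852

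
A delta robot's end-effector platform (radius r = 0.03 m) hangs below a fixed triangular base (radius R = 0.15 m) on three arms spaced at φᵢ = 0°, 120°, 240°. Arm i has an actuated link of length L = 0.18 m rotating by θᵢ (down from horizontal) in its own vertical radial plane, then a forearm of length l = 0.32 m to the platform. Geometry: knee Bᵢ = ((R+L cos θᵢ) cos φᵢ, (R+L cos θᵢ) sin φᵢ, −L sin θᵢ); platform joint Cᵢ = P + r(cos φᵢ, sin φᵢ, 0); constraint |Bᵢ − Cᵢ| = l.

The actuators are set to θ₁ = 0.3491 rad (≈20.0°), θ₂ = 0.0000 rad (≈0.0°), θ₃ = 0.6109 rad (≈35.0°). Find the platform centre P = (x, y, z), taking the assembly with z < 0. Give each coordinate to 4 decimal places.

(-0.0013, 0.0473, -0.1874)

φ1=0.0°: virtual centre (0.2891, 0.0000, -0.0616), radius l
S2 = (0.3000·cos120.0°, 0.3000·sin120.0°, 0.0000) = (-0.1500, 0.2598, 0.0000)
φ3=240.0°: virtual centre (-0.1337, -0.2316, -0.1032), radius l
subtract pairs → two planes through P
plane₁₂: -0.8783x+0.5196y+0.1231z = 0.0026
Cramer: x(z) = 0.0018+0.0162z;  y(z) = 0.0080-0.2096z
into |P−S₁|² = l²: 1.0442z² + 0.1105z + -0.0160 = 0;  Δ = 0.0789;  z = -0.1874 or 0.0816 → z<0 root = -0.1874
x = -0.0013, y = 0.0473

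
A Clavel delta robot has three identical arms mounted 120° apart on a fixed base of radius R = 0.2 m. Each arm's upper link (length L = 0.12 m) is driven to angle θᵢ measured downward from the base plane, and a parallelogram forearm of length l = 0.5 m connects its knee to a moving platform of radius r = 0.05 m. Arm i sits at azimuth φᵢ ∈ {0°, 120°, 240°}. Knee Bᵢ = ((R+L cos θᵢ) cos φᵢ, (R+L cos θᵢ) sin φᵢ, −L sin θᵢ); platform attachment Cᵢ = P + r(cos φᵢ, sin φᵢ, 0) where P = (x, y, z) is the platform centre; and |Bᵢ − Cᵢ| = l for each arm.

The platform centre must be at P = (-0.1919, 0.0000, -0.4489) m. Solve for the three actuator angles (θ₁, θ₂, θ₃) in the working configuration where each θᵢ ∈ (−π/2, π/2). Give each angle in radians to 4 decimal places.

θ₁ = 1.3088, θ₂ = 0.0871, θ₃ = 0.0871

arm 1 (φ=0.0°): x'=-0.1919, y'=0.0000
  e−x'=0.3419;  (l²−L²−(e−x')²−y'²−z²)/2L = -0.3450
  γ=atan2(-0.4489,0.3419)=-0.9199;  ψ=arccos(-0.6115)=2.2287;  θ1=γ+ψ≈1.3088
φ2=120.0° → target in arm frame (0.0959, 0.1662)
  A cos θ + B sin θ = C:  0.0541·cos θ + -0.4489·sin θ = 0.0148
  √(A²+B²)=0.4521;  θ2 = -1.4510+1.5381 ≈ 0.0871
rotate P by −φ3: (0.0960, -0.1662, -0.4489)
  e−x'=0.0540;  (l²−L²−(e−x')²−y'²−z²)/2L = 0.0148
  γ=atan2(-0.4489,0.0540)=-1.4510;  ψ=arccos(0.0327)=1.5381;  θ3=γ+ψ≈0.0871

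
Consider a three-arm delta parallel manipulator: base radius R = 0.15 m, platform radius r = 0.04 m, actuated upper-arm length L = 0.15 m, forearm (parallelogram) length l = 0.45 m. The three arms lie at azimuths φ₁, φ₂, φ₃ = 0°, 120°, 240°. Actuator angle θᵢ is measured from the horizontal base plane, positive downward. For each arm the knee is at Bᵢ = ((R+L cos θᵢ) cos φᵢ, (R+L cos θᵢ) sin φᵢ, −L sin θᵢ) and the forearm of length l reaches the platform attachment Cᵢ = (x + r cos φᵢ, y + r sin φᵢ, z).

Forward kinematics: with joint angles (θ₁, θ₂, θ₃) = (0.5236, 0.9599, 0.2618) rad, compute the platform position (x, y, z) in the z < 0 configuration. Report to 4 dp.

φ1=0.0°: virtual centre (0.2399, 0.0000, -0.0750), radius l
S2 = (0.1960·cos120.0°, 0.1960·sin120.0°, -0.1229) = (-0.0980, 0.1698, -0.1229)
arm 3 at φ=240.0°: e+L cos θ3 = 0.2549;  S3 = (-0.1274, -0.2207, -0.0388)
|S₂|²−|S₁|² = -0.0096;  |S₃|²−|S₁|² = 0.0033
[-0.6758 0.3396 -0.0957]·P = -0.0096;  [-0.7347 -0.4415 0.0724]·P = 0.0033
det = 0.5478;  x = 0.0057+-0.0323z,  y = -0.0170+0.2177z
into |P−S₁|² = l²: 1.0484z² + 0.1577z + -0.1417 = 0;  Δ = 0.6193;  z = -0.4505 or 0.3001 → z<0 root = -0.4505
x = 0.0203, y = -0.1151

(0.0203, -0.1151, -0.4505)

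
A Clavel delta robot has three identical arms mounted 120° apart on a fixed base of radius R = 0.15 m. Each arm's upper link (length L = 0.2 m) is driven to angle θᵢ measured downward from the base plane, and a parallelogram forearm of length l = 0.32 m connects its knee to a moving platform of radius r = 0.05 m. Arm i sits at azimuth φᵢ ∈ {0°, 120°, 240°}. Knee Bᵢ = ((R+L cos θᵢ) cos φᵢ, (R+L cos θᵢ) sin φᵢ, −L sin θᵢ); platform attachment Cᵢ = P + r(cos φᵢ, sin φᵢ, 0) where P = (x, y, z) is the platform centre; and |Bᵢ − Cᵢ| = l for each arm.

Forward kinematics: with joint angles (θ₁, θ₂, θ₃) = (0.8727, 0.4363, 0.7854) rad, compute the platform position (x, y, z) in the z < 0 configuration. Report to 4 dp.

(-0.0424, 0.0468, -0.3169)

arm 1 at φ=0.0°: (R−r)+L cos θ1 = 0.2286;  O1 = (0.2286, 0.0000, -0.1532)
O2 = (0.2813·cos120.0°, 0.2813·sin120.0°, -0.0845) = (-0.1406, 0.2436, -0.0845)
arm 3 at φ=240.0°: (R−r)+L cos θ3 = 0.2414;  O3 = (-0.1207, -0.2091, -0.1414)
eliminate P² terms by subtracting sphere 1 from 2 and 3
plane₁₂: -0.7384x+0.4872y+0.1374z = 0.0105
det = 0.6490;  x = -0.0087+0.1062z,  y = 0.0084+-0.1210z
into |P−O₁|² = l²: 1.0259z² + 0.2540z + -0.0226 = 0;  Δ = 0.1571;  z = -0.3169 or 0.0694 → z<0 root = -0.3169
x = -0.0424, y = 0.0468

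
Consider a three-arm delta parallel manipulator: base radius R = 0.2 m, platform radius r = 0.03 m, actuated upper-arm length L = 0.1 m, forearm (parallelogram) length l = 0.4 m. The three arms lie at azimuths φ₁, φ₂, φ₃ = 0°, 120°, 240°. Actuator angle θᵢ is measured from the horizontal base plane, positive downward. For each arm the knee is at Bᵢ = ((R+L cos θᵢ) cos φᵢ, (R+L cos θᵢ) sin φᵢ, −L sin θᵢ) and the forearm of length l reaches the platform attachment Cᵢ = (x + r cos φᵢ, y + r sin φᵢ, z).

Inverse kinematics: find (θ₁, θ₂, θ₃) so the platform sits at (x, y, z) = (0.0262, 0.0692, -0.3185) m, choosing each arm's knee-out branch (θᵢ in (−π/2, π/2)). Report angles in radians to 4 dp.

θ₁ = 0.0874, θ₂ = -0.0875, θ₃ = 0.7851

rotate P by −φ1: (0.0262, 0.0692, -0.3185)
  A cos θ + B sin θ = C:  0.1438·cos θ + -0.3185·sin θ = 0.1155
  √(A²+B²)=0.3495;  θ1 = -1.1467+1.2341 ≈ 0.0874
rotate P by −φ2: (0.0468, -0.0573, -0.3185)
  A cos θ + B sin θ = C:  0.1232·cos θ + -0.3185·sin θ = 0.1505
  √(A²+B²)=0.3415;  θ2 = -1.2018+1.1143 ≈ -0.0875
arm 3 (φ=240.0°): x'=-0.0730, y'=-0.0119
  A=0.2430, B=-0.3185, C=(l²−L²−A²−y'²−z²)/(2L)=-0.0532
  θ3 = atan2(B,A) + arccos(C/0.4006) = 0.7851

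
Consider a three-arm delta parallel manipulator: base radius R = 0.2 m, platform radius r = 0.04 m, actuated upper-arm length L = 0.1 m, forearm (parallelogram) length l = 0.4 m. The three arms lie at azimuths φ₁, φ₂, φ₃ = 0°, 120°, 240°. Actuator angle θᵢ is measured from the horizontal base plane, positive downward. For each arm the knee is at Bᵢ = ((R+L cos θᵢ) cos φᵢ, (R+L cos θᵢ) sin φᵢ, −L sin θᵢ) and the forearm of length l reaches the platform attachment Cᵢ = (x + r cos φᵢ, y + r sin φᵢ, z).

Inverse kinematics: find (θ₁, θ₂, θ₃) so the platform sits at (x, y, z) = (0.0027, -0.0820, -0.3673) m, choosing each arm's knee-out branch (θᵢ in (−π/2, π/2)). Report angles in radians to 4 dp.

θ₁ = 0.6110, θ₂ = 1.0474, θ₃ = 0.1743

φ1=0.0° → target in arm frame (0.0027, -0.0820)
  e−x'=0.1573;  (l²−L²−(e−x')²−y'²−z²)/2L = -0.0819
  γ=atan2(-0.3673,0.1573)=-1.1662;  ψ=arccos(-0.2049)=1.7772;  θ1=γ+ψ≈0.6110
rotate P by −φ2: (-0.0724, 0.0387, -0.3673)
  A=0.2324, B=-0.3673, C=(l²−L²−A²−y'²−z²)/(2L)=-0.2020
  γ=atan2(-0.3673,0.2324)=-1.0067;  ψ=arccos(-0.4647)=2.0541;  θ2=γ+ψ≈1.0474
arm 3 (φ=240.0°): x'=0.0697, y'=0.0433
  A cos θ + B sin θ = C:  0.0903·cos θ + -0.3673·sin θ = 0.0253
  γ=atan2(-0.3673,0.0903)=-1.3296;  ψ=arccos(0.0668)=1.5040;  θ3=γ+ψ≈0.1743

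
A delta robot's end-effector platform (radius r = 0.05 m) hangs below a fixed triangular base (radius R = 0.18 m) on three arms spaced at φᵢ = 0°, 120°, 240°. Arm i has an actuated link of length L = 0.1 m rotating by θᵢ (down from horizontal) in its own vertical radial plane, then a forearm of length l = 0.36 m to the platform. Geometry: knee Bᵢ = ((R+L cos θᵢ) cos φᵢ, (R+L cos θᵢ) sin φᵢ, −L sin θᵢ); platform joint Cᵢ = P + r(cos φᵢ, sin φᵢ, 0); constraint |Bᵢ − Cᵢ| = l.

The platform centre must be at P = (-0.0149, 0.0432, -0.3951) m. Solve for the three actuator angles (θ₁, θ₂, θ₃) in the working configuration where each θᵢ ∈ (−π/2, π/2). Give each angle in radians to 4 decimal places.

rotate P by −φ1: (-0.0149, 0.0432, -0.3951)
  A cos θ + B sin θ = C:  0.1449·cos θ + -0.3951·sin θ = -0.2968
  √(A²+B²)=0.4208;  θ1 = -1.2193+2.3537 ≈ 1.1344
rotate P by −φ2: (0.0449, -0.0087, -0.3951)
  e−x'=0.0851;  (l²−L²−(e−x')²−y'²−z²)/2L = -0.2191
  θ2 = atan2(B,A) + arccos(C/0.4042) = 0.7853
rotate P by −φ3: (-0.0300, -0.0345, -0.3951)
  e−x'=0.1600;  (l²−L²−(e−x')²−y'²−z²)/2L = -0.3164
  √(A²+B²)=0.4263;  θ3 = -1.1861+2.4073 ≈ 1.2212

θ₁ = 1.1344, θ₂ = 0.7853, θ₃ = 1.2212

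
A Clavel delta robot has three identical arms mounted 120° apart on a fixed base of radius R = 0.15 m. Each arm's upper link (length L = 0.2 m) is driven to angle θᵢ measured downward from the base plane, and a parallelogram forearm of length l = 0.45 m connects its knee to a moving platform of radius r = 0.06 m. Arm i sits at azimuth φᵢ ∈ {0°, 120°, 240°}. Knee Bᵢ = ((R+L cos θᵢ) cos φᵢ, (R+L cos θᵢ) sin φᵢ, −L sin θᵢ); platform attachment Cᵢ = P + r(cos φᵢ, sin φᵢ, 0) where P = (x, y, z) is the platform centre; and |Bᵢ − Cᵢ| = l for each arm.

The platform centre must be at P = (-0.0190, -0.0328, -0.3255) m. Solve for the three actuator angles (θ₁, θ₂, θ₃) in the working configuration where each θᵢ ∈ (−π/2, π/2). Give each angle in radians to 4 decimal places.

rotate P by −φ1: (-0.0190, -0.0328, -0.3255)
  A cos θ + B sin θ = C:  0.1090·cos θ + -0.3255·sin θ = 0.1090
  θ1 = atan2(B,A) + arccos(C/0.3433) = 0.0001
rotate P by −φ2: (-0.0189, 0.0329, -0.3255)
  A cos θ + B sin θ = C:  0.1089·cos θ + -0.3255·sin θ = 0.1090
  θ2 = atan2(B,A) + arccos(C/0.3432) = -0.0004
φ3=240.0° → target in arm frame (0.0379, -0.0001)
  e−x'=0.0521;  (l²−L²−(e−x')²−y'²−z²)/2L = 0.1346
  γ=atan2(-0.3255,0.0521)=-1.4121;  ψ=arccos(0.4083)=1.1502;  θ3=γ+ψ≈-0.2619

θ₁ = 0.0001, θ₂ = -0.0004, θ₃ = -0.2619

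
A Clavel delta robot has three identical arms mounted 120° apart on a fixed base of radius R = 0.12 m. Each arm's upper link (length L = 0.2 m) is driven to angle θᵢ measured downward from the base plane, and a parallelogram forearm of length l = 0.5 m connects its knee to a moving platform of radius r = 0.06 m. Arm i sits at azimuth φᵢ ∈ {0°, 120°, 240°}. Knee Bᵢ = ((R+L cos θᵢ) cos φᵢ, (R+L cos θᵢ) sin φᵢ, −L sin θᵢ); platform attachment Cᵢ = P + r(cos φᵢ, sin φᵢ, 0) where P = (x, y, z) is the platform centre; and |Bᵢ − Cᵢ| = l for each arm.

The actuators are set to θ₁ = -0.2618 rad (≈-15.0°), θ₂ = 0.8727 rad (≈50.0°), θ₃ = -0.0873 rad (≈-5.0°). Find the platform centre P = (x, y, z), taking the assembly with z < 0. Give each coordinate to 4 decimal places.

(0.1511, -0.1988, -0.3955)

S1 = (0.2532·cos0.0°, 0.2532·sin0.0°, 0.0518) = (0.2532, 0.0000, 0.0518)
arm 2 at φ=120.0°: ρ2 = 0.1886;  S2 = (-0.0943, 0.1633, -0.1532)
φ3=240.0°: virtual centre (-0.1296, -0.2245, 0.0174), radius l
eliminate P² terms by subtracting sphere 1 from 2 and 3
linear system: -0.6949x+0.3266y = -0.0078−-0.4100z; -0.7656x+-0.4490y = 0.0007−-0.0687z
det = 0.5621;  x = 0.0058+-0.3674z,  y = -0.0115+0.4735z
sphere 1 gives Az²+Bz+C=0 with A=1.3592, B=0.0674, C=-0.1860;  B²−4AC=1.0157;  roots -0.3955, 0.3459;  negative root z = -0.3955
x = 0.1511, y = -0.1988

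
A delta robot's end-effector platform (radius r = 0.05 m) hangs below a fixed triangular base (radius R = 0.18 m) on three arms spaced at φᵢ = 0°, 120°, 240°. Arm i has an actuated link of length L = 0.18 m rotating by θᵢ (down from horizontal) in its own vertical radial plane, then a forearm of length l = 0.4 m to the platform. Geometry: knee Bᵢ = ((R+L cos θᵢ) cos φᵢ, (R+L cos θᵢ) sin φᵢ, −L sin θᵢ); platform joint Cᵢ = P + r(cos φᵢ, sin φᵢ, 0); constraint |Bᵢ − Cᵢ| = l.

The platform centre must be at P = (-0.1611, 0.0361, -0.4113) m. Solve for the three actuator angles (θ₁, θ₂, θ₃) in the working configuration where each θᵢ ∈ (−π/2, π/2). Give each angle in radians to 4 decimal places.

θ₁ = 1.3962, θ₂ = 0.4364, θ₃ = 0.6981

φ1=0.0° → target in arm frame (-0.1611, 0.0361)
  A=0.2911, B=-0.4113, C=(l²−L²−A²−y'²−z²)/(2L)=-0.3545
  γ=atan2(-0.4113,0.2911)=-0.9549;  ψ=arccos(-0.7035)=2.3511;  θ1=γ+ψ≈1.3962
φ2=120.0° → target in arm frame (0.1118, 0.1215)
  A=0.0182, B=-0.4113, C=(l²−L²−A²−y'²−z²)/(2L)=-0.1574
  √(A²+B²)=0.4117;  θ2 = -1.5266+1.9630 ≈ 0.4364
φ3=240.0° → target in arm frame (0.0493, -0.1576)
  e−x'=0.0807;  (l²−L²−(e−x')²−y'²−z²)/2L = -0.2025
  √(A²+B²)=0.4191;  θ3 = -1.3770+2.0751 ≈ 0.6981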